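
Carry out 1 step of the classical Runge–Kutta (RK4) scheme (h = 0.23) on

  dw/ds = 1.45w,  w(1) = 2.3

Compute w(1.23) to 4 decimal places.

RK4: k1 = f(s_n, w_n); k2 = f(s_n + h/2, w_n + (h/2)·k1); k3 = f(s_n + h/2, w_n + (h/2)·k2); k4 = f(s_n + h, w_n + h·k3); w_{n+1} = w_n + (h/6)·(k1 + 2k2 + 2k3 + k4).
s=1.000000, w=2.300000:
  k1 = f(1.000000, 2.300000) = 3.335000
  k2 = f(1.115000, 2.683525) = 3.891111
  k3 = f(1.115000, 2.747478) = 3.983843
  k4 = f(1.230000, 3.216284) = 4.663612
  w ← 2.300000 + (0.23/6)·(k1 + 2k2 + 2k3 + k4) = 3.210360
w(1.23) ≈ 3.2104

3.2104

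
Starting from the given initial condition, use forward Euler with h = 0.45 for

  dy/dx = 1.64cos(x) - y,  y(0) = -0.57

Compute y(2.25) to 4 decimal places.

0.2094

Euler: y_{n+1} = y_n + h·f(x_n, y_n).
x=0.000000, y=-0.570000: f=2.210000 → y ← -0.570000 + 0.45·2.210000 = 0.424500
x=0.450000, y=0.424500: f=1.052233 → y ← 0.424500 + 0.45·1.052233 = 0.898005
x=0.900000, y=0.898005: f=0.121435 → y ← 0.898005 + 0.45·0.121435 = 0.952651
x=1.350000, y=0.952651: f=-0.593480 → y ← 0.952651 + 0.45·(-0.593480) = 0.685585
x=1.800000, y=0.685585: f=-1.058196 → y ← 0.685585 + 0.45·(-1.058196) = 0.209397
y(2.25) ≈ 0.2094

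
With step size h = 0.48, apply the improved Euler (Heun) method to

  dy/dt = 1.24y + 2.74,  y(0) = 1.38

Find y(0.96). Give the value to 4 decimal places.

9.0661

Heun: k1 = f(t_n, y_n); k2 = f(t_n + h, y_n + h·k1); y_{n+1} = y_n + (h/2)·(k1 + k2).
t=0.000000, y=1.380000:
  k1 = f(0.000000, 1.380000) = 4.451200
  k2 = f(0.480000, 3.516576) = 7.100554
  y ← 1.380000 + (0.48/2)·(4.451200 + 7.100554) = 4.152421
t=0.480000, y=4.152421:
  k1 = f(0.480000, 4.152421) = 7.889002
  k2 = f(0.960000, 7.939142) = 12.584536
  y ← 4.152421 + (0.48/2)·(7.889002 + 12.584536) = 9.066070
y(0.96) ≈ 9.0661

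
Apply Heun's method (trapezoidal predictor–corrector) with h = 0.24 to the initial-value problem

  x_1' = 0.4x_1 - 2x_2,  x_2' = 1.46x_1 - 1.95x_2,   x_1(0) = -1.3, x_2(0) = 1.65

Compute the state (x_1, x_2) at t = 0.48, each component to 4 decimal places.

Heun on (x_1,x_2): k1 = f(t_n, state_n); k2 = f(t_n + h, state_n + h·k1); state_{n+1} = state_n + (h/2)·(k1 + k2).
0.000000: (-1.300000, 1.650000)
  k1 = (-3.820000, -5.115500)
  predictor → (-2.216800, 0.422280)
  k2 = (-1.731280, -4.059974)
  → (-1.966154, 0.548943)
0.240000: (-1.966154, 0.548943)
  k1 = (-1.884348, -3.941023)
  predictor → (-2.418397, -0.396902)
  k2 = (-0.173554, -2.756900)
  → (-2.213102, -0.254808)
(x_1(0.48), x_2(0.48)) ≈ (-2.2131, -0.2548)

-2.2131, -0.2548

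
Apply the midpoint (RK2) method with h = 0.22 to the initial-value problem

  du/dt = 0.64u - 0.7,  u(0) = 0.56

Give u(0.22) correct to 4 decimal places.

0.4796

Midpoint: k1 = f(t_n, u_n); k2 = f(t_n + h/2, u_n + (h/2)·k1); u_{n+1} = u_n + h·k2.
t=0.000000, u=0.560000:
  k1 = f(0.000000, 0.560000) = -0.341600
  k2 = f(0.110000, 0.522424) = -0.365649
  u ← 0.560000 + 0.22·(-0.365649) = 0.479557
u(0.22) ≈ 0.4796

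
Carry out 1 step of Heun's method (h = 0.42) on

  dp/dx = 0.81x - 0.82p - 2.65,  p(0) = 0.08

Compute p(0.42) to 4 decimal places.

-0.7927

Heun: k1 = f(x_n, p_n); k2 = f(x_n + h, p_n + h·k1); p_{n+1} = p_n + (h/2)·(k1 + k2).
x=0.000000, p=0.080000:
  k1 = f(0.000000, 0.080000) = -2.715600
  k2 = f(0.420000, -1.060552) = -1.440147
  p ← 0.080000 + (0.42/2)·(-2.715600 + (-1.440147)) = -0.792707
p(0.42) ≈ -0.7927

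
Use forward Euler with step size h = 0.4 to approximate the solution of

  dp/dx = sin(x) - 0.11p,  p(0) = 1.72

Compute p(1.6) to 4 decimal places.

Euler: p_{n+1} = p_n + h·f(x_n, p_n).
x=0.000000, p=1.720000: f=-0.189200 → p ← 1.720000 + 0.4·(-0.189200) = 1.644320
x=0.400000, p=1.644320: f=0.208543 → p ← 1.644320 + 0.4·0.208543 = 1.727737
x=0.800000, p=1.727737: f=0.527305 → p ← 1.727737 + 0.4·0.527305 = 1.938659
x=1.200000, p=1.938659: f=0.718787 → p ← 1.938659 + 0.4·0.718787 = 2.226174
p(1.6) ≈ 2.2262

2.2262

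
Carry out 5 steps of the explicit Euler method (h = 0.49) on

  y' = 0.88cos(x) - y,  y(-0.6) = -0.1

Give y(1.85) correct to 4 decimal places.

0.4137

Euler: y_{n+1} = y_n + h·f(x_n, y_n).
x=-0.600000, y=-0.100000: f=0.826295 → y ← -0.100000 + 0.49·0.826295 = 0.304885
x=-0.110000, y=0.304885: f=0.569797 → y ← 0.304885 + 0.49·0.569797 = 0.584085
x=0.380000, y=0.584085: f=0.233140 → y ← 0.584085 + 0.49·0.233140 = 0.698324
x=0.870000, y=0.698324: f=-0.130876 → y ← 0.698324 + 0.49·(-0.130876) = 0.634194
x=1.360000, y=0.634194: f=-0.450064 → y ← 0.634194 + 0.49·(-0.450064) = 0.413663
y(1.85) ≈ 0.4137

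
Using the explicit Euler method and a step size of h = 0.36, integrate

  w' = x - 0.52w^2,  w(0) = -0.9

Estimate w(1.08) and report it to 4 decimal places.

Euler: w_{n+1} = w_n + h·f(x_n, w_n).
x=0.000000, w=-0.900000: f=-0.421200 → w ← -0.900000 + 0.36·(-0.421200) = -1.051632
x=0.360000, w=-1.051632: f=-0.215084 → w ← -1.051632 + 0.36·(-0.215084) = -1.129062
x=0.720000, w=-1.129062: f=0.057114 → w ← -1.129062 + 0.36·0.057114 = -1.108501
w(1.08) ≈ -1.1085

-1.1085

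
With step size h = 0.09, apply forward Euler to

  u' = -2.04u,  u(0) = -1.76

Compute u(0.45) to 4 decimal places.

Euler: u_{n+1} = u_n + h·f(s_n, u_n).
s=0.000000, u=-1.760000: f=3.590400 → u ← -1.760000 + 0.09·3.590400 = -1.436864
s=0.090000, u=-1.436864: f=2.931203 → u ← -1.436864 + 0.09·2.931203 = -1.173056
s=0.180000, u=-1.173056: f=2.393034 → u ← -1.173056 + 0.09·2.393034 = -0.957683
s=0.270000, u=-0.957683: f=1.953673 → u ← -0.957683 + 0.09·1.953673 = -0.781852
s=0.360000, u=-0.781852: f=1.594978 → u ← -0.781852 + 0.09·1.594978 = -0.638304
u(0.45) ≈ -0.6383

-0.6383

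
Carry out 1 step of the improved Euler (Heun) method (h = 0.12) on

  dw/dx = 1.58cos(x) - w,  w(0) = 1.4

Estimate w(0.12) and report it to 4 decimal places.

Heun: k1 = f(x_n, w_n); k2 = f(x_n + h, w_n + h·k1); w_{n+1} = w_n + (h/2)·(k1 + k2).
x=0.000000, w=1.400000:
  k1 = f(0.000000, 1.400000) = 0.180000
  k2 = f(0.120000, 1.421600) = 0.147038
  w ← 1.400000 + (0.12/2)·(0.180000 + 0.147038) = 1.419622
w(0.12) ≈ 1.4196

1.4196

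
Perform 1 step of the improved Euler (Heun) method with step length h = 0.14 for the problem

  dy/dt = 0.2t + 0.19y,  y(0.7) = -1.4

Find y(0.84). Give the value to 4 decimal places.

Heun: k1 = f(t_n, y_n); k2 = f(t_n + h, y_n + h·k1); y_{n+1} = y_n + (h/2)·(k1 + k2).
t=0.700000, y=-1.400000:
  k1 = f(0.700000, -1.400000) = -0.126000
  k2 = f(0.840000, -1.417640) = -0.101352
  y ← -1.400000 + (0.14/2)·(-0.126000 + (-0.101352)) = -1.415915
y(0.84) ≈ -1.4159

-1.4159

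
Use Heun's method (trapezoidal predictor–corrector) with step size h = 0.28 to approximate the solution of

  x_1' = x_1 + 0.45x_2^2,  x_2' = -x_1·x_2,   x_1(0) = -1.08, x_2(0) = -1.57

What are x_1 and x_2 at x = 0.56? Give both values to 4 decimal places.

Heun on (x_1,x_2): k1 = f(x_n, state_n); k2 = f(x_n + h, state_n + h·k1); state_{n+1} = state_n + (h/2)·(k1 + k2).
0.000000: (-1.080000, -1.570000)
  k1 = (0.029205, -1.695600)
  predictor → (-1.071823, -2.044768)
  k2 = (0.809662, -2.191629)
  → (-0.962559, -2.114212)
0.280000: (-0.962559, -2.114212)
  k1 = (1.048893, -2.035053)
  predictor → (-0.668869, -2.684027)
  k2 = (2.572931, -1.795261)
  → (-0.455503, -2.650456)
(x_1(0.56), x_2(0.56)) ≈ (-0.4555, -2.6505)

-0.4555, -2.6505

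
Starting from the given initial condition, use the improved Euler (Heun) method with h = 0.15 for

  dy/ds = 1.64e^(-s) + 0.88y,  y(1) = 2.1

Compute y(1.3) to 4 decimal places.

2.9130

Heun: k1 = f(s_n, y_n); k2 = f(s_n + h, y_n + h·k1); y_{n+1} = y_n + (h/2)·(k1 + k2).
s=1.000000, y=2.100000:
  k1 = f(1.000000, 2.100000) = 2.451322
  k2 = f(1.150000, 2.467698) = 2.690859
  y ← 2.100000 + (0.15/2)·(2.451322 + 2.690859) = 2.485664
s=1.150000, y=2.485664:
  k1 = f(1.150000, 2.485664) = 2.706668
  k2 = f(1.300000, 2.891664) = 2.991616
  y ← 2.485664 + (0.15/2)·(2.706668 + 2.991616) = 2.913035
y(1.3) ≈ 2.9130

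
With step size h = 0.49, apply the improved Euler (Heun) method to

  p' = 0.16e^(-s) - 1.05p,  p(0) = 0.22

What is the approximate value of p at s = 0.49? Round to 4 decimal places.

0.1790

Heun: k1 = f(s_n, p_n); k2 = f(s_n + h, p_n + h·k1); p_{n+1} = p_n + (h/2)·(k1 + k2).
s=0.000000, p=0.220000:
  k1 = f(0.000000, 0.220000) = -0.071000
  k2 = f(0.490000, 0.185210) = -0.096450
  p ← 0.220000 + (0.49/2)·(-0.071000 + (-0.096450)) = 0.178975
p(0.49) ≈ 0.1790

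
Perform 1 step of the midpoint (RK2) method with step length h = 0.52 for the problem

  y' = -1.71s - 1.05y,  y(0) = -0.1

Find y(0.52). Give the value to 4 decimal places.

Midpoint: k1 = f(s_n, y_n); k2 = f(s_n + h/2, y_n + (h/2)·k1); y_{n+1} = y_n + h·k2.
s=0.000000, y=-0.100000:
  k1 = f(0.000000, -0.100000) = 0.105000
  k2 = f(0.260000, -0.072700) = -0.368265
  y ← -0.100000 + 0.52·(-0.368265) = -0.291498
y(0.52) ≈ -0.2915

-0.2915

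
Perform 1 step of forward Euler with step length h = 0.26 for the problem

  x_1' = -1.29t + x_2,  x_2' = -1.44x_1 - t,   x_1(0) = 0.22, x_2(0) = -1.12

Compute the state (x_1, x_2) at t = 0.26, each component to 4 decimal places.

-0.0712, -1.2024

Euler on (x_1,x_2): x_1_{n+1} = x_1_n + h·x_1', x_2_{n+1} = x_2_n + h·x_2'.
0.000000: (0.220000, -1.120000); f=(-1.120000, -0.316800) → (-0.071200, -1.202368)
(x_1(0.26), x_2(0.26)) ≈ (-0.0712, -1.2024)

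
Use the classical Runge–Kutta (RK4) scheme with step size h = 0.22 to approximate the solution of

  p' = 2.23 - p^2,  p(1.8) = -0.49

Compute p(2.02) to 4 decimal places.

RK4: k1 = f(x_n, p_n); k2 = f(x_n + h/2, p_n + (h/2)·k1); k3 = f(x_n + h/2, p_n + (h/2)·k2); k4 = f(x_n + h, p_n + h·k3); p_{n+1} = p_n + (h/6)·(k1 + 2k2 + 2k3 + k4).
x=1.800000, p=-0.490000:
  k1 = f(1.800000, -0.490000) = 1.989900
  k2 = f(1.910000, -0.271111) = 2.156499
  k3 = f(1.910000, -0.252785) = 2.166100
  k4 = f(2.020000, -0.013458) = 2.229819
  p ← -0.490000 + (0.22/6)·(k1 + 2k2 + 2k3 + k4) = -0.018286
p(2.02) ≈ -0.0183

-0.0183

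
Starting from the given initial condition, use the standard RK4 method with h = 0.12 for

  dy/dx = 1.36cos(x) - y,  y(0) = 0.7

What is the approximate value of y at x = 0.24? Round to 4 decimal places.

0.8379

RK4: k1 = f(x_n, y_n); k2 = f(x_n + h/2, y_n + (h/2)·k1); k3 = f(x_n + h/2, y_n + (h/2)·k2); k4 = f(x_n + h, y_n + h·k3); y_{n+1} = y_n + (h/6)·(k1 + 2k2 + 2k3 + k4).
x=0.000000, y=0.700000:
  k1 = f(0.000000, 0.700000) = 0.660000
  k2 = f(0.060000, 0.739600) = 0.617953
  k3 = f(0.060000, 0.737077) = 0.620476
  k4 = f(0.120000, 0.774457) = 0.575763
  y ← 0.700000 + (0.12/6)·(k1 + 2k2 + 2k3 + k4) = 0.774252
x=0.120000, y=0.774252:
  k1 = f(0.120000, 0.774252) = 0.575967
  k2 = f(0.180000, 0.808810) = 0.529217
  k3 = f(0.180000, 0.806005) = 0.532022
  k4 = f(0.240000, 0.838095) = 0.482925
  y ← 0.774252 + (0.12/6)·(k1 + 2k2 + 2k3 + k4) = 0.837880
y(0.24) ≈ 0.8379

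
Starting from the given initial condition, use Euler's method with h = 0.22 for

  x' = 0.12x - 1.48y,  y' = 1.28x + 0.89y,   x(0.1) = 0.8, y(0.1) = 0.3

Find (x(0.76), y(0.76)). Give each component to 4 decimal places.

Euler on (x,y): x_{n+1} = x_n + h·x', y_{n+1} = y_n + h·y'.
0.100000: (0.800000, 0.300000); f=(-0.348000, 1.291000) → (0.723440, 0.584020)
0.320000: (0.723440, 0.584020); f=(-0.777537, 1.445781) → (0.552382, 0.902092)
0.540000: (0.552382, 0.902092); f=(-1.268810, 1.509911) → (0.273244, 1.234272)
(x(0.76), y(0.76)) ≈ (0.2732, 1.2343)

0.2732, 1.2343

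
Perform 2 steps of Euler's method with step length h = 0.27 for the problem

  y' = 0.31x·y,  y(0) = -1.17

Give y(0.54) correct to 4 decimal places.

Euler: y_{n+1} = y_n + h·f(x_n, y_n).
x=0.000000, y=-1.170000: f=0.000000 → y ← -1.170000 + 0.27·0.000000 = -1.170000
x=0.270000, y=-1.170000: f=-0.097929 → y ← -1.170000 + 0.27·(-0.097929) = -1.196441
y(0.54) ≈ -1.1964

-1.1964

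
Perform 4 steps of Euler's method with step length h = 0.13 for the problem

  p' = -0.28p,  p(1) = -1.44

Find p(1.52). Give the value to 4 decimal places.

Euler: p_{n+1} = p_n + h·f(x_n, p_n).
x=1.000000, p=-1.440000: f=0.403200 → p ← -1.440000 + 0.13·0.403200 = -1.387584
x=1.130000, p=-1.387584: f=0.388524 → p ← -1.387584 + 0.13·0.388524 = -1.337076
x=1.260000, p=-1.337076: f=0.374381 → p ← -1.337076 + 0.13·0.374381 = -1.288406
x=1.390000, p=-1.288406: f=0.360754 → p ← -1.288406 + 0.13·0.360754 = -1.241508
p(1.52) ≈ -1.2415

-1.2415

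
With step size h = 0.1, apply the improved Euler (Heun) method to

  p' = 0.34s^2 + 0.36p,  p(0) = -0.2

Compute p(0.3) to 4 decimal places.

Heun: k1 = f(s_n, p_n); k2 = f(s_n + h, p_n + h·k1); p_{n+1} = p_n + (h/2)·(k1 + k2).
s=0.000000, p=-0.200000:
  k1 = f(0.000000, -0.200000) = -0.072000
  k2 = f(0.100000, -0.207200) = -0.071192
  p ← -0.200000 + (0.1/2)·(-0.072000 + (-0.071192)) = -0.207160
s=0.100000, p=-0.207160:
  k1 = f(0.100000, -0.207160) = -0.071177
  k2 = f(0.200000, -0.214277) = -0.063540
  p ← -0.207160 + (0.1/2)·(-0.071177 + (-0.063540)) = -0.213895
s=0.200000, p=-0.213895:
  k1 = f(0.200000, -0.213895) = -0.063402
  k2 = f(0.300000, -0.220236) = -0.048685
  p ← -0.213895 + (0.1/2)·(-0.063402 + (-0.048685)) = -0.219500
p(0.3) ≈ -0.2195

-0.2195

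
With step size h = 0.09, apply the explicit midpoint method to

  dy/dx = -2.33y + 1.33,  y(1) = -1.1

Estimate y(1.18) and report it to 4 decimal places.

Midpoint: k1 = f(x_n, y_n); k2 = f(x_n + h/2, y_n + (h/2)·k1); y_{n+1} = y_n + h·k2.
x=1.000000, y=-1.100000:
  k1 = f(1.000000, -1.100000) = 3.893000
  k2 = f(1.045000, -0.924815) = 3.484819
  y ← -1.100000 + 0.09·3.484819 = -0.786366
x=1.090000, y=-0.786366:
  k1 = f(1.090000, -0.786366) = 3.162233
  k2 = f(1.135000, -0.644066) = 2.830673
  y ← -0.786366 + 0.09·2.830673 = -0.531606
y(1.18) ≈ -0.5316

-0.5316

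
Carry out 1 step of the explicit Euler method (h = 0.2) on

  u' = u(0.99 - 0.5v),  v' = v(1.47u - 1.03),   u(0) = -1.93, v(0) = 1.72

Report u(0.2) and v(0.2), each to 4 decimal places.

-1.9802, 0.3897

Euler on (u,v): u_{n+1} = u_n + h·u', v_{n+1} = v_n + h·v'.
0.000000: (-1.930000, 1.720000); f=(-0.250900, -6.651412) → (-1.980180, 0.389718)
(u(0.2), v(0.2)) ≈ (-1.9802, 0.3897)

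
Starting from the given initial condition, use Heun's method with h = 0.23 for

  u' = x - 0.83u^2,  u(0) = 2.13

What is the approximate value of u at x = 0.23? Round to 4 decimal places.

Heun: k1 = f(x_n, u_n); k2 = f(x_n + h, u_n + h·k1); u_{n+1} = u_n + (h/2)·(k1 + k2).
x=0.000000, u=2.130000:
  k1 = f(0.000000, 2.130000) = -3.765627
  k2 = f(0.230000, 1.263906) = -1.095890
  u ← 2.130000 + (0.23/2)·(-3.765627 + (-1.095890)) = 1.570926
u(0.23) ≈ 1.5709

1.5709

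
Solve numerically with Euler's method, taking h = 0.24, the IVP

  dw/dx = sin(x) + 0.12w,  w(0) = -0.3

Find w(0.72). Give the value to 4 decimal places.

-0.1572

Euler: w_{n+1} = w_n + h·f(x_n, w_n).
x=0.000000, w=-0.300000: f=-0.036000 → w ← -0.300000 + 0.24·(-0.036000) = -0.308640
x=0.240000, w=-0.308640: f=0.200666 → w ← -0.308640 + 0.24·0.200666 = -0.260480
x=0.480000, w=-0.260480: f=0.430522 → w ← -0.260480 + 0.24·0.430522 = -0.157155
w(0.72) ≈ -0.1572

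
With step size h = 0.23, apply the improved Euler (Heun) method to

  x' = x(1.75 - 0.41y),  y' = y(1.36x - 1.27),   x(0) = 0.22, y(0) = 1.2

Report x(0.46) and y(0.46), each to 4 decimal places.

Heun on (x,y): k1 = f(s_n, state_n); k2 = f(s_n + h, state_n + h·k1); state_{n+1} = state_n + (h/2)·(k1 + k2).
0.000000: (0.220000, 1.200000)
  k1 = (0.276760, -1.164960)
  predictor → (0.283655, 0.932059)
  k2 = (0.387999, -0.824154)
  → (0.296447, 0.971252)
0.230000: (0.296447, 0.971252)
  k1 = (0.400733, -0.841912)
  predictor → (0.388616, 0.777612)
  k2 = (0.556179, -0.576586)
  → (0.406492, 0.808125)
(x(0.46), y(0.46)) ≈ (0.4065, 0.8081)

0.4065, 0.8081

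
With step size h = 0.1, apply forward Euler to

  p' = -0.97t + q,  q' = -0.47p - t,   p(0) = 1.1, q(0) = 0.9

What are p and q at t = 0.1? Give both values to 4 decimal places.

1.1900, 0.8483

Euler on (p,q): p_{n+1} = p_n + h·p', q_{n+1} = q_n + h·q'.
0.000000: (1.100000, 0.900000); f=(0.900000, -0.517000) → (1.190000, 0.848300)
(p(0.1), q(0.1)) ≈ (1.1900, 0.8483)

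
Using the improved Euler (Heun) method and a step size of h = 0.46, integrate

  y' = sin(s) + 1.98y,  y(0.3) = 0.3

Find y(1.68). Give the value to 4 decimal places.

7.1804

Heun: k1 = f(s_n, y_n); k2 = f(s_n + h, y_n + h·k1); y_{n+1} = y_n + (h/2)·(k1 + k2).
s=0.300000, y=0.300000:
  k1 = f(0.300000, 0.300000) = 0.889520
  k2 = f(0.760000, 0.709179) = 2.093096
  y ← 0.300000 + (0.46/2)·(0.889520 + 2.093096) = 0.986002
s=0.760000, y=0.986002:
  k1 = f(0.760000, 0.986002) = 2.641205
  k2 = f(1.220000, 2.200956) = 5.296993
  y ← 0.986002 + (0.46/2)·(2.641205 + 5.296993) = 2.811787
s=1.220000, y=2.811787:
  k1 = f(1.220000, 2.811787) = 6.506438
  k2 = f(1.680000, 5.804749) = 12.487446
  y ← 2.811787 + (0.46/2)·(6.506438 + 12.487446) = 7.180381
y(1.68) ≈ 7.1804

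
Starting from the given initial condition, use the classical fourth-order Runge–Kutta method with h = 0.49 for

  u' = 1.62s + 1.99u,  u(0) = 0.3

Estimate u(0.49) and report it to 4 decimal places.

RK4: k1 = f(s_n, u_n); k2 = f(s_n + h/2, u_n + (h/2)·k1); k3 = f(s_n + h/2, u_n + (h/2)·k2); k4 = f(s_n + h, u_n + h·k3); u_{n+1} = u_n + (h/6)·(k1 + 2k2 + 2k3 + k4).
s=0.000000, u=0.300000:
  k1 = f(0.000000, 0.300000) = 0.597000
  k2 = f(0.245000, 0.446265) = 1.284967
  k3 = f(0.245000, 0.614817) = 1.620386
  k4 = f(0.490000, 1.093989) = 2.970838
  u ← 0.300000 + (0.49/6)·(k1 + 2k2 + 2k3 + k4) = 1.065914
u(0.49) ≈ 1.0659

1.0659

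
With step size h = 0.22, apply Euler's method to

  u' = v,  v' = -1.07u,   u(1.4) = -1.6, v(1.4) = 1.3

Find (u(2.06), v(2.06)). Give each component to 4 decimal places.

Euler on (u,v): u_{n+1} = u_n + h·u', v_{n+1} = v_n + h·v'.
1.400000: (-1.600000, 1.300000); f=(1.300000, 1.712000) → (-1.314000, 1.676640)
1.620000: (-1.314000, 1.676640); f=(1.676640, 1.405980) → (-0.945139, 1.985956)
1.840000: (-0.945139, 1.985956); f=(1.985956, 1.011299) → (-0.508229, 2.208441)
(u(2.06), v(2.06)) ≈ (-0.5082, 2.2084)

-0.5082, 2.2084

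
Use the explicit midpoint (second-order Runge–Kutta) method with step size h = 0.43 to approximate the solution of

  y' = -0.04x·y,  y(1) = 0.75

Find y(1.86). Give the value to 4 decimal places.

Midpoint: k1 = f(x_n, y_n); k2 = f(x_n + h/2, y_n + (h/2)·k1); y_{n+1} = y_n + h·k2.
x=1.000000, y=0.750000:
  k1 = f(1.000000, 0.750000) = -0.030000
  k2 = f(1.215000, 0.743550) = -0.036137
  y ← 0.750000 + 0.43·(-0.036137) = 0.734461
x=1.430000, y=0.734461:
  k1 = f(1.430000, 0.734461) = -0.042011
  k2 = f(1.645000, 0.725429) = -0.047733
  y ← 0.734461 + 0.43·(-0.047733) = 0.713936
y(1.86) ≈ 0.7139

0.7139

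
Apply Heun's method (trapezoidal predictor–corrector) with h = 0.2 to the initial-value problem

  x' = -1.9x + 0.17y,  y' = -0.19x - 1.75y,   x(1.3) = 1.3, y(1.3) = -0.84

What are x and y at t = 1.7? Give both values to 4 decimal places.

0.5956, -0.4677

Heun on (x,y): k1 = f(t_n, state_n); k2 = f(t_n + h, state_n + h·k1); state_{n+1} = state_n + (h/2)·(k1 + k2).
1.300000: (1.300000, -0.840000)
  k1 = (-2.612800, 1.223000)
  predictor → (0.777440, -0.595400)
  k2 = (-1.578354, 0.894236)
  → (0.880885, -0.628276)
1.500000: (0.880885, -0.628276)
  k1 = (-1.780488, 0.932116)
  predictor → (0.524787, -0.441853)
  k2 = (-1.072210, 0.673534)
  → (0.595615, -0.467711)
(x(1.7), y(1.7)) ≈ (0.5956, -0.4677)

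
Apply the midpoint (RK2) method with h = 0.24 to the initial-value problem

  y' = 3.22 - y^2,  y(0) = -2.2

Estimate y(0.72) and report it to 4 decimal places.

Midpoint: k1 = f(x_n, y_n); k2 = f(x_n + h/2, y_n + (h/2)·k1); y_{n+1} = y_n + h·k2.
x=0.000000, y=-2.200000:
  k1 = f(0.000000, -2.200000) = -1.620000
  k2 = f(0.120000, -2.394400) = -2.513151
  y ← -2.200000 + 0.24·(-2.513151) = -2.803156
x=0.240000, y=-2.803156:
  k1 = f(0.240000, -2.803156) = -4.637685
  k2 = f(0.360000, -3.359679) = -8.067440
  y ← -2.803156 + 0.24·(-8.067440) = -4.739342
x=0.480000, y=-4.739342:
  k1 = f(0.480000, -4.739342) = -19.241362
  k2 = f(0.600000, -7.048305) = -46.458609
  y ← -4.739342 + 0.24·(-46.458609) = -15.889408
y(0.72) ≈ -15.8894

-15.8894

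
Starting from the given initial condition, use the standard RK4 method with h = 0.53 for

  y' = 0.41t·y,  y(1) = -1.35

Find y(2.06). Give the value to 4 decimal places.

-2.6247

RK4: k1 = f(t_n, y_n); k2 = f(t_n + h/2, y_n + (h/2)·k1); k3 = f(t_n + h/2, y_n + (h/2)·k2); k4 = f(t_n + h, y_n + h·k3); y_{n+1} = y_n + (h/6)·(k1 + 2k2 + 2k3 + k4).
t=1.000000, y=-1.350000:
  k1 = f(1.000000, -1.350000) = -0.553500
  k2 = f(1.265000, -1.496678) = -0.776252
  k3 = f(1.265000, -1.555707) = -0.806867
  k4 = f(1.530000, -1.777640) = -1.115113
  y ← -1.350000 + (0.53/6)·(k1 + 2k2 + 2k3 + k4) = -1.777079
t=1.530000, y=-1.777079:
  k1 = f(1.530000, -1.777079) = -1.114761
  k2 = f(1.795000, -2.072490) = -1.525249
  k3 = f(1.795000, -2.181270) = -1.605305
  k4 = f(2.060000, -2.627890) = -2.219516
  y ← -1.777079 + (0.53/6)·(k1 + 2k2 + 2k3 + k4) = -2.624671
y(2.06) ≈ -2.6247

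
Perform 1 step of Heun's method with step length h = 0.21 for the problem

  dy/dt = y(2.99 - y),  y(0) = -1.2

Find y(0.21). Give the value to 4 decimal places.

Heun: k1 = f(t_n, y_n); k2 = f(t_n + h, y_n + h·k1); y_{n+1} = y_n + (h/2)·(k1 + k2).
t=0.000000, y=-1.200000:
  k1 = f(0.000000, -1.200000) = -5.028000
  k2 = f(0.210000, -2.255880) = -11.834076
  y ← -1.200000 + (0.21/2)·(-5.028000 + (-11.834076)) = -2.970518
y(0.21) ≈ -2.9705

-2.9705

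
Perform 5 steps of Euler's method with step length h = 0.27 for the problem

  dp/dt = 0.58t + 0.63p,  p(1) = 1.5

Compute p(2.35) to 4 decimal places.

4.8898

Euler: p_{n+1} = p_n + h·f(t_n, p_n).
t=1.000000, p=1.500000: f=1.525000 → p ← 1.500000 + 0.27·1.525000 = 1.911750
t=1.270000, p=1.911750: f=1.941002 → p ← 1.911750 + 0.27·1.941002 = 2.435821
t=1.540000, p=2.435821: f=2.427767 → p ← 2.435821 + 0.27·2.427767 = 3.091318
t=1.810000, p=3.091318: f=2.997330 → p ← 3.091318 + 0.27·2.997330 = 3.900597
t=2.080000, p=3.900597: f=3.663776 → p ← 3.900597 + 0.27·3.663776 = 4.889816
p(2.35) ≈ 4.8898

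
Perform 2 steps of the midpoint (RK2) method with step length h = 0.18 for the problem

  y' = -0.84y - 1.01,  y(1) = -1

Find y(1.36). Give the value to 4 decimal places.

-1.0526

Midpoint: k1 = f(s_n, y_n); k2 = f(s_n + h/2, y_n + (h/2)·k1); y_{n+1} = y_n + h·k2.
s=1.000000, y=-1.000000:
  k1 = f(1.000000, -1.000000) = -0.170000
  k2 = f(1.090000, -1.015300) = -0.157148
  y ← -1.000000 + 0.18·(-0.157148) = -1.028287
s=1.180000, y=-1.028287:
  k1 = f(1.180000, -1.028287) = -0.146239
  k2 = f(1.270000, -1.041448) = -0.135184
  y ← -1.028287 + 0.18·(-0.135184) = -1.052620
y(1.36) ≈ -1.0526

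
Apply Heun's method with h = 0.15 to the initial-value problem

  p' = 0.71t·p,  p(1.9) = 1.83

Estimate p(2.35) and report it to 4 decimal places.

Heun: k1 = f(t_n, p_n); k2 = f(t_n + h, p_n + h·k1); p_{n+1} = p_n + (h/2)·(k1 + k2).
t=1.900000, p=1.830000:
  k1 = f(1.900000, 1.830000) = 2.468670
  k2 = f(2.050000, 2.200300) = 3.202537
  p ← 1.830000 + (0.15/2)·(2.468670 + 3.202537) = 2.255341
t=2.050000, p=2.255341:
  k1 = f(2.050000, 2.255341) = 3.282648
  k2 = f(2.200000, 2.747738) = 4.291966
  p ← 2.255341 + (0.15/2)·(3.282648 + 4.291966) = 2.823437
t=2.200000, p=2.823437:
  k1 = f(2.200000, 2.823437) = 4.410208
  k2 = f(2.350000, 3.484968) = 5.814669
  p ← 2.823437 + (0.15/2)·(4.410208 + 5.814669) = 3.590302
p(2.35) ≈ 3.5903

3.5903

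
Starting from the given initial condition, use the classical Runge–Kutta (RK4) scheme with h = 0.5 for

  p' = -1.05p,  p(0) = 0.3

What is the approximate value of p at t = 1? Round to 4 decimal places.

RK4: k1 = f(t_n, p_n); k2 = f(t_n + h/2, p_n + (h/2)·k1); k3 = f(t_n + h/2, p_n + (h/2)·k2); k4 = f(t_n + h, p_n + h·k3); p_{n+1} = p_n + (h/6)·(k1 + 2k2 + 2k3 + k4).
t=0.000000, p=0.300000:
  k1 = f(0.000000, 0.300000) = -0.315000
  k2 = f(0.250000, 0.221250) = -0.232313
  k3 = f(0.250000, 0.241922) = -0.254018
  k4 = f(0.500000, 0.172991) = -0.181641
  p ← 0.300000 + (0.5/6)·(k1 + 2k2 + 2k3 + k4) = 0.177558
t=0.500000, p=0.177558:
  k1 = f(0.500000, 0.177558) = -0.186436
  k2 = f(0.750000, 0.130949) = -0.137497
  k3 = f(0.750000, 0.143184) = -0.150343
  k4 = f(1.000000, 0.102387) = -0.107506
  p ← 0.177558 + (0.5/6)·(k1 + 2k2 + 2k3 + k4) = 0.105090
p(1) ≈ 0.1051

0.1051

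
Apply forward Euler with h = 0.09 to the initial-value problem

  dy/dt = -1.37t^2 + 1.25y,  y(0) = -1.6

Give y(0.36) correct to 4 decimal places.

Euler: y_{n+1} = y_n + h·f(t_n, y_n).
t=0.000000, y=-1.600000: f=-2.000000 → y ← -1.600000 + 0.09·(-2.000000) = -1.780000
t=0.090000, y=-1.780000: f=-2.236097 → y ← -1.780000 + 0.09·(-2.236097) = -1.981249
t=0.180000, y=-1.981249: f=-2.520949 → y ← -1.981249 + 0.09·(-2.520949) = -2.208134
t=0.270000, y=-2.208134: f=-2.860041 → y ← -2.208134 + 0.09·(-2.860041) = -2.465538
y(0.36) ≈ -2.4655

-2.4655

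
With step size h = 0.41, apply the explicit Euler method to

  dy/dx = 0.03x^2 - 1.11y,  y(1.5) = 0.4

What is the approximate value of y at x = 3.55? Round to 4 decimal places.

Euler: y_{n+1} = y_n + h·f(x_n, y_n).
x=1.500000, y=0.400000: f=-0.376500 → y ← 0.400000 + 0.41·(-0.376500) = 0.245635
x=1.910000, y=0.245635: f=-0.163212 → y ← 0.245635 + 0.41·(-0.163212) = 0.178718
x=2.320000, y=0.178718: f=-0.036905 → y ← 0.178718 + 0.41·(-0.036905) = 0.163587
x=2.730000, y=0.163587: f=0.042005 → y ← 0.163587 + 0.41·0.042005 = 0.180809
x=3.140000, y=0.180809: f=0.095090 → y ← 0.180809 + 0.41·0.095090 = 0.219796
y(3.55) ≈ 0.2198

0.2198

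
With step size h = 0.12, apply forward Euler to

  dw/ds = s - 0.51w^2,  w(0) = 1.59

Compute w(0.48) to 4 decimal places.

1.1935

Euler: w_{n+1} = w_n + h·f(s_n, w_n).
s=0.000000, w=1.590000: f=-1.289331 → w ← 1.590000 + 0.12·(-1.289331) = 1.435280
s=0.120000, w=1.435280: f=-0.930615 → w ← 1.435280 + 0.12·(-0.930615) = 1.323606
s=0.240000, w=1.323606: f=-0.653486 → w ← 1.323606 + 0.12·(-0.653486) = 1.245188
s=0.360000, w=1.245188: f=-0.430752 → w ← 1.245188 + 0.12·(-0.430752) = 1.193498
w(0.48) ≈ 1.1935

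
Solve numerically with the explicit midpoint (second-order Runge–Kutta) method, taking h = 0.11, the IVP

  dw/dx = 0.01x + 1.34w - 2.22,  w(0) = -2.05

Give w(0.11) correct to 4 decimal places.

Midpoint: k1 = f(x_n, w_n); k2 = f(x_n + h/2, w_n + (h/2)·k1); w_{n+1} = w_n + h·k2.
x=0.000000, w=-2.050000:
  k1 = f(0.000000, -2.050000) = -4.967000
  k2 = f(0.055000, -2.323185) = -5.332518
  w ← -2.050000 + 0.11·(-5.332518) = -2.636577
w(0.11) ≈ -2.6366

-2.6366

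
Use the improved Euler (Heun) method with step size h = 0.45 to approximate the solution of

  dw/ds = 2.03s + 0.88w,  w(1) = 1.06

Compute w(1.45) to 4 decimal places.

2.8628

Heun: k1 = f(s_n, w_n); k2 = f(s_n + h, w_n + h·k1); w_{n+1} = w_n + (h/2)·(k1 + k2).
s=1.000000, w=1.060000:
  k1 = f(1.000000, 1.060000) = 2.962800
  k2 = f(1.450000, 2.393260) = 5.049569
  w ← 1.060000 + (0.45/2)·(2.962800 + 5.049569) = 2.862783
w(1.45) ≈ 2.8628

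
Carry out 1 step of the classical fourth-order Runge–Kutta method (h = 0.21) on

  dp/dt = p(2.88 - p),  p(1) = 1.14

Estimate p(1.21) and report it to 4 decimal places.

1.5706

RK4: k1 = f(t_n, p_n); k2 = f(t_n + h/2, p_n + (h/2)·k1); k3 = f(t_n + h/2, p_n + (h/2)·k2); k4 = f(t_n + h, p_n + h·k3); p_{n+1} = p_n + (h/6)·(k1 + 2k2 + 2k3 + k4).
t=1.000000, p=1.140000:
  k1 = f(1.000000, 1.140000) = 1.983600
  k2 = f(1.105000, 1.348278) = 2.065187
  k3 = f(1.105000, 1.356845) = 2.066685
  k4 = f(1.210000, 1.574004) = 2.055643
  p ← 1.140000 + (0.21/6)·(k1 + 2k2 + 2k3 + k4) = 1.570605
p(1.21) ≈ 1.5706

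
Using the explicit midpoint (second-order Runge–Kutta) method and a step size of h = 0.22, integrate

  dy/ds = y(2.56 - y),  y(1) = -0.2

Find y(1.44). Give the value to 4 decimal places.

Midpoint: k1 = f(s_n, y_n); k2 = f(s_n + h/2, y_n + (h/2)·k1); y_{n+1} = y_n + h·k2.
s=1.000000, y=-0.200000:
  k1 = f(1.000000, -0.200000) = -0.552000
  k2 = f(1.110000, -0.260720) = -0.735418
  y ← -0.200000 + 0.22·(-0.735418) = -0.361792
s=1.220000, y=-0.361792:
  k1 = f(1.220000, -0.361792) = -1.057081
  k2 = f(1.330000, -0.478071) = -1.452413
  y ← -0.361792 + 0.22·(-1.452413) = -0.681323
y(1.44) ≈ -0.6813

-0.6813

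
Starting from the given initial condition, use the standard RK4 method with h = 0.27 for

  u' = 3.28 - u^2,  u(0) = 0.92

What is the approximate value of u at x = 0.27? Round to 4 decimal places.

RK4: k1 = f(x_n, u_n); k2 = f(x_n + h/2, u_n + (h/2)·k1); k3 = f(x_n + h/2, u_n + (h/2)·k2); k4 = f(x_n + h, u_n + h·k3); u_{n+1} = u_n + (h/6)·(k1 + 2k2 + 2k3 + k4).
x=0.000000, u=0.920000:
  k1 = f(0.000000, 0.920000) = 2.433600
  k2 = f(0.135000, 1.248536) = 1.721158
  k3 = f(0.135000, 1.152356) = 1.952075
  k4 = f(0.270000, 1.447060) = 1.186017
  u ← 0.920000 + (0.27/6)·(k1 + 2k2 + 2k3 + k4) = 1.413474
u(0.27) ≈ 1.4135

1.4135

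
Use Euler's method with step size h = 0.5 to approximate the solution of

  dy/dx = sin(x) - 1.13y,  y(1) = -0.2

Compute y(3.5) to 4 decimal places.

0.3398

Euler: y_{n+1} = y_n + h·f(x_n, y_n).
x=1.000000, y=-0.200000: f=1.067471 → y ← -0.200000 + 0.5·1.067471 = 0.333735
x=1.500000, y=0.333735: f=0.620374 → y ← 0.333735 + 0.5·0.620374 = 0.643922
x=2.000000, y=0.643922: f=0.181665 → y ← 0.643922 + 0.5·0.181665 = 0.734755
x=2.500000, y=0.734755: f=-0.231801 → y ← 0.734755 + 0.5·(-0.231801) = 0.618854
x=3.000000, y=0.618854: f=-0.558186 → y ← 0.618854 + 0.5·(-0.558186) = 0.339762
y(3.5) ≈ 0.3398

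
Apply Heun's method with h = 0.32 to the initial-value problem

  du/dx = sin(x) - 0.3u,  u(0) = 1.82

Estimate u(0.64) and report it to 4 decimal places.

Heun: k1 = f(x_n, u_n); k2 = f(x_n + h, u_n + h·k1); u_{n+1} = u_n + (h/2)·(k1 + k2).
x=0.000000, u=1.820000:
  k1 = f(0.000000, 1.820000) = -0.546000
  k2 = f(0.320000, 1.645280) = -0.179017
  u ← 1.820000 + (0.32/2)·(-0.546000 + (-0.179017)) = 1.703997
x=0.320000, u=1.703997:
  k1 = f(0.320000, 1.703997) = -0.196633
  k2 = f(0.640000, 1.641075) = 0.104873
  u ← 1.703997 + (0.32/2)·(-0.196633 + 0.104873) = 1.689316
u(0.64) ≈ 1.6893

1.6893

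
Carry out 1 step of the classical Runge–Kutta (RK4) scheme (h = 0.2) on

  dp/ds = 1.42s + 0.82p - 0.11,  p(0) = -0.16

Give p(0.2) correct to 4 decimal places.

RK4: k1 = f(s_n, p_n); k2 = f(s_n + h/2, p_n + (h/2)·k1); k3 = f(s_n + h/2, p_n + (h/2)·k2); k4 = f(s_n + h, p_n + h·k3); p_{n+1} = p_n + (h/6)·(k1 + 2k2 + 2k3 + k4).
s=0.000000, p=-0.160000:
  k1 = f(0.000000, -0.160000) = -0.241200
  k2 = f(0.100000, -0.184120) = -0.118978
  k3 = f(0.100000, -0.171898) = -0.108956
  k4 = f(0.200000, -0.181791) = 0.024931
  p ← -0.160000 + (0.2/6)·(k1 + 2k2 + 2k3 + k4) = -0.182405
p(0.2) ≈ -0.1824

-0.1824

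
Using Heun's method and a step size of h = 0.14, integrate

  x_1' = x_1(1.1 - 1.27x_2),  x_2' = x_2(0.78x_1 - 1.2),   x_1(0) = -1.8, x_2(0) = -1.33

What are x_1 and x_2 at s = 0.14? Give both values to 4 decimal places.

Heun on (x_1,x_2): k1 = f(s_n, state_n); k2 = f(s_n + h, state_n + h·k1); state_{n+1} = state_n + (h/2)·(k1 + k2).
0.000000: (-1.800000, -1.330000)
  k1 = (-5.020380, 3.463320)
  predictor → (-2.502853, -0.845135)
  k2 = (-5.439505, 2.664057)
  → (-2.532192, -0.901084)
(x_1(0.14), x_2(0.14)) ≈ (-2.5322, -0.9011)

-2.5322, -0.9011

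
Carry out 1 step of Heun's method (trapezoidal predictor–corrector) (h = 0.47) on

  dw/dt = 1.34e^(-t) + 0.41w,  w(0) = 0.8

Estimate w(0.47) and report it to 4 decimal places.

Heun: k1 = f(t_n, w_n); k2 = f(t_n + h, w_n + h·k1); w_{n+1} = w_n + (h/2)·(k1 + k2).
t=0.000000, w=0.800000:
  k1 = f(0.000000, 0.800000) = 1.668000
  k2 = f(0.470000, 1.583960) = 1.486927
  w ← 0.800000 + (0.47/2)·(1.668000 + 1.486927) = 1.541408
w(0.47) ≈ 1.5414

1.5414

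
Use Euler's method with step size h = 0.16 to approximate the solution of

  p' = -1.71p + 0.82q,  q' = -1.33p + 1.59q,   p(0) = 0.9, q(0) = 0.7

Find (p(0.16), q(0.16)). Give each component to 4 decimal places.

Euler on (p,q): p_{n+1} = p_n + h·p', q_{n+1} = q_n + h·q'.
0.000000: (0.900000, 0.700000); f=(-0.965000, -0.084000) → (0.745600, 0.686560)
(p(0.16), q(0.16)) ≈ (0.7456, 0.6866)

0.7456, 0.6866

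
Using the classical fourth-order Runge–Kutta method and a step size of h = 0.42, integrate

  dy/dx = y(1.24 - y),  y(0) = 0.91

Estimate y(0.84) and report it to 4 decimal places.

RK4: k1 = f(x_n, y_n); k2 = f(x_n + h/2, y_n + (h/2)·k1); k3 = f(x_n + h/2, y_n + (h/2)·k2); k4 = f(x_n + h, y_n + h·k3); y_{n+1} = y_n + (h/6)·(k1 + 2k2 + 2k3 + k4).
x=0.000000, y=0.910000:
  k1 = f(0.000000, 0.910000) = 0.300300
  k2 = f(0.210000, 0.973063) = 0.259747
  k3 = f(0.210000, 0.964547) = 0.265688
  k4 = f(0.420000, 1.021589) = 0.223126
  y ← 0.910000 + (0.42/6)·(k1 + 2k2 + 2k3 + k4) = 1.020201
x=0.420000, y=1.020201:
  k1 = f(0.420000, 1.020201) = 0.224239
  k2 = f(0.630000, 1.067291) = 0.184331
  k3 = f(0.630000, 1.058910) = 0.191758
  k4 = f(0.840000, 1.100739) = 0.153290
  y ← 1.020201 + (0.42/6)·(k1 + 2k2 + 2k3 + k4) = 1.099280
y(0.84) ≈ 1.0993

1.0993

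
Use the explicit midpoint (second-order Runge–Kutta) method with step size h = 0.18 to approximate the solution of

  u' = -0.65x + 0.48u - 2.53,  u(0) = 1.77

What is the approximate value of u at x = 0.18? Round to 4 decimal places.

Midpoint: k1 = f(x_n, u_n); k2 = f(x_n + h/2, u_n + (h/2)·k1); u_{n+1} = u_n + h·k2.
x=0.000000, u=1.770000:
  k1 = f(0.000000, 1.770000) = -1.680400
  k2 = f(0.090000, 1.618764) = -1.811493
  u ← 1.770000 + 0.18·(-1.811493) = 1.443931
u(0.18) ≈ 1.4439

1.4439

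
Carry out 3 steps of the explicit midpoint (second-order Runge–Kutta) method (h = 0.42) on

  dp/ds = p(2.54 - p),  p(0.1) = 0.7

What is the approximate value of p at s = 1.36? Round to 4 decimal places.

Midpoint: k1 = f(s_n, p_n); k2 = f(s_n + h/2, p_n + (h/2)·k1); p_{n+1} = p_n + h·k2.
s=0.100000, p=0.700000:
  k1 = f(0.100000, 0.700000) = 1.288000
  k2 = f(0.310000, 0.970480) = 1.523188
  p ← 0.700000 + 0.42·1.523188 = 1.339739
s=0.520000, p=1.339739:
  k1 = f(0.520000, 1.339739) = 1.608036
  k2 = f(0.730000, 1.677427) = 1.446904
  p ← 1.339739 + 0.42·1.446904 = 1.947438
s=0.940000, p=1.947438:
  k1 = f(0.940000, 1.947438) = 1.153977
  k2 = f(1.150000, 2.189774) = 0.766917
  p ← 1.947438 + 0.42·0.766917 = 2.269543
p(1.36) ≈ 2.2695

2.2695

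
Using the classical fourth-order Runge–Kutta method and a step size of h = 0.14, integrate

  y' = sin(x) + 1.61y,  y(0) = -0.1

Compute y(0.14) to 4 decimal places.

RK4: k1 = f(x_n, y_n); k2 = f(x_n + h/2, y_n + (h/2)·k1); k3 = f(x_n + h/2, y_n + (h/2)·k2); k4 = f(x_n + h, y_n + h·k3); y_{n+1} = y_n + (h/6)·(k1 + 2k2 + 2k3 + k4).
x=0.000000, y=-0.100000:
  k1 = f(0.000000, -0.100000) = -0.161000
  k2 = f(0.070000, -0.111270) = -0.109202
  k3 = f(0.070000, -0.107644) = -0.103364
  k4 = f(0.140000, -0.114471) = -0.044755
  y ← -0.100000 + (0.14/6)·(k1 + 2k2 + 2k3 + k4) = -0.114721
y(0.14) ≈ -0.1147

-0.1147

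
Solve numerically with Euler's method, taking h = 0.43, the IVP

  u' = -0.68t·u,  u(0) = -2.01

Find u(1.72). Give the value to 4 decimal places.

Euler: u_{n+1} = u_n + h·f(t_n, u_n).
t=0.000000, u=-2.010000: f=0.000000 → u ← -2.010000 + 0.43·0.000000 = -2.010000
t=0.430000, u=-2.010000: f=0.587724 → u ← -2.010000 + 0.43·0.587724 = -1.757279
t=0.860000, u=-1.757279: f=1.027657 → u ← -1.757279 + 0.43·1.027657 = -1.315386
t=1.290000, u=-1.315386: f=1.153857 → u ← -1.315386 + 0.43·1.153857 = -0.819228
u(1.72) ≈ -0.8192

-0.8192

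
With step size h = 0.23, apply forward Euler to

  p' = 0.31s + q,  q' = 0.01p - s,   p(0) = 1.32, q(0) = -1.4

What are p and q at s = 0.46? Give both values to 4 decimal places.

Euler on (p,q): p_{n+1} = p_n + h·p', q_{n+1} = q_n + h·q'.
0.000000: (1.320000, -1.400000); f=(-1.400000, 0.013200) → (0.998000, -1.396964)
0.230000: (0.998000, -1.396964); f=(-1.325664, -0.220020) → (0.693097, -1.447569)
(p(0.46), q(0.46)) ≈ (0.6931, -1.4476)

0.6931, -1.4476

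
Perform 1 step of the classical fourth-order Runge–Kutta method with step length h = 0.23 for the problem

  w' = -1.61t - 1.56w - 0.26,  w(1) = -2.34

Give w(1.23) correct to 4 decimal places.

RK4: k1 = f(t_n, w_n); k2 = f(t_n + h/2, w_n + (h/2)·k1); k3 = f(t_n + h/2, w_n + (h/2)·k2); k4 = f(t_n + h, w_n + h·k3); w_{n+1} = w_n + (h/6)·(k1 + 2k2 + 2k3 + k4).
t=1.000000, w=-2.340000:
  k1 = f(1.000000, -2.340000) = 1.780400
  k2 = f(1.115000, -2.135254) = 1.275846
  k3 = f(1.115000, -2.193278) = 1.366363
  k4 = f(1.230000, -2.025736) = 0.919849
  w ← -2.340000 + (0.23/6)·(k1 + 2k2 + 2k3 + k4) = -2.033921
w(1.23) ≈ -2.0339

-2.0339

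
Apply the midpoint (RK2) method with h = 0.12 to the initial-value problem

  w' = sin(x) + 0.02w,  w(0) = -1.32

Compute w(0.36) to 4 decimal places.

-1.2653

Midpoint: k1 = f(x_n, w_n); k2 = f(x_n + h/2, w_n + (h/2)·k1); w_{n+1} = w_n + h·k2.
x=0.000000, w=-1.320000:
  k1 = f(0.000000, -1.320000) = -0.026400
  k2 = f(0.060000, -1.321584) = 0.033532
  w ← -1.320000 + 0.12·0.033532 = -1.315976
x=0.120000, w=-1.315976:
  k1 = f(0.120000, -1.315976) = 0.093393
  k2 = f(0.180000, -1.310373) = 0.152822
  w ← -1.315976 + 0.12·0.152822 = -1.297637
x=0.240000, w=-1.297637:
  k1 = f(0.240000, -1.297637) = 0.211750
  k2 = f(0.300000, -1.284932) = 0.269822
  w ← -1.297637 + 0.12·0.269822 = -1.265259
w(0.36) ≈ -1.2653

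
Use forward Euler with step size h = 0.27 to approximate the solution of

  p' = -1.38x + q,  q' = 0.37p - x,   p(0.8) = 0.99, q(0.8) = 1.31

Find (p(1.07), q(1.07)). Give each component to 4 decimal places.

Euler on (p,q): p_{n+1} = p_n + h·p', q_{n+1} = q_n + h·q'.
0.800000: (0.990000, 1.310000); f=(0.206000, -0.433700) → (1.045620, 1.192901)
(p(1.07), q(1.07)) ≈ (1.0456, 1.1929)

1.0456, 1.1929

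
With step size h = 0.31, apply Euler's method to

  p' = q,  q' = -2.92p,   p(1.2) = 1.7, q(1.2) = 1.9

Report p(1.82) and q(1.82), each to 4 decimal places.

Euler on (p,q): p_{n+1} = p_n + h·p', q_{n+1} = q_n + h·q'.
1.200000: (1.700000, 1.900000); f=(1.900000, -4.964000) → (2.289000, 0.361160)
1.510000: (2.289000, 0.361160); f=(0.361160, -6.683880) → (2.400960, -1.710843)
(p(1.82), q(1.82)) ≈ (2.4010, -1.7108)

2.4010, -1.7108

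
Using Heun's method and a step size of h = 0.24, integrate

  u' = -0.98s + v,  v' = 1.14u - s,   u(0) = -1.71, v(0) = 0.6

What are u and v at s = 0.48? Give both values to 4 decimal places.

-1.7666, -0.4186

Heun on (u,v): k1 = f(s_n, state_n); k2 = f(s_n + h, state_n + h·k1); state_{n+1} = state_n + (h/2)·(k1 + k2).
0.000000: (-1.710000, 0.600000)
  k1 = (0.600000, -1.949400)
  predictor → (-1.566000, 0.132144)
  k2 = (-0.103056, -2.025240)
  → (-1.650367, 0.123043)
0.240000: (-1.650367, 0.123043)
  k1 = (-0.112157, -2.121418)
  predictor → (-1.677284, -0.386097)
  k2 = (-0.856497, -2.392104)
  → (-1.766605, -0.418579)
(u(0.48), v(0.48)) ≈ (-1.7666, -0.4186)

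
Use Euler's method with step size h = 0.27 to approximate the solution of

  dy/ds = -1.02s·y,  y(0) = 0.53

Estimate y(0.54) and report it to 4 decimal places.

0.4906

Euler: y_{n+1} = y_n + h·f(s_n, y_n).
s=0.000000, y=0.530000: f=0.000000 → y ← 0.530000 + 0.27·0.000000 = 0.530000
s=0.270000, y=0.530000: f=-0.145962 → y ← 0.530000 + 0.27·(-0.145962) = 0.490590
y(0.54) ≈ 0.4906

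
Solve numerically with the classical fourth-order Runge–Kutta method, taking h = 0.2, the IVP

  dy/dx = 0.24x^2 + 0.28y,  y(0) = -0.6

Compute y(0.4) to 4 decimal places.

-0.6658

RK4: k1 = f(x_n, y_n); k2 = f(x_n + h/2, y_n + (h/2)·k1); k3 = f(x_n + h/2, y_n + (h/2)·k2); k4 = f(x_n + h, y_n + h·k3); y_{n+1} = y_n + (h/6)·(k1 + 2k2 + 2k3 + k4).
x=0.000000, y=-0.600000:
  k1 = f(0.000000, -0.600000) = -0.168000
  k2 = f(0.100000, -0.616800) = -0.170304
  k3 = f(0.100000, -0.617030) = -0.170369
  k4 = f(0.200000, -0.634074) = -0.167941
  y ← -0.600000 + (0.2/6)·(k1 + 2k2 + 2k3 + k4) = -0.633910
x=0.200000, y=-0.633910:
  k1 = f(0.200000, -0.633910) = -0.167895
  k2 = f(0.300000, -0.650699) = -0.160596
  k3 = f(0.300000, -0.649969) = -0.160391
  k4 = f(0.400000, -0.665988) = -0.148077
  y ← -0.633910 + (0.2/6)·(k1 + 2k2 + 2k3 + k4) = -0.665841
y(0.4) ≈ -0.6658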